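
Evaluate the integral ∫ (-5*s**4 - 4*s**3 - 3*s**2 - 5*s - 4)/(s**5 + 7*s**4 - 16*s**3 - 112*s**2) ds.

31*log(s)/784 - 201*log(s - 4)/176 + 11*log(s + 4)/4 - 3583*log(s + 7)/539 - 1/(28*s) + C

Factor the denominator: s**2*(s - 4)*(s + 4)*(s + 7).
Partial-fraction decomposition: -3583/(539*(s + 7)) + 11/(4*(s + 4)) - 201/(176*(s - 4)) + 31/(784*s) + 1/(28*s**2).
Integrate each term; A/(s−a) gives A·log|s−a|; A/(s−a)² gives −A/(s−a).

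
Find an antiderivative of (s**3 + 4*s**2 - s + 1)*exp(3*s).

(s**3 + 3*s**2 - 3*s + 2)*exp(3*s)/3 + C

Use integration by parts with u = s**3 + 4*s**2 - s + 1, dv = exp(3*s) ds, so v = exp(3*s)/3.
Apply parts 3 times (tabular method): alternate signs, differentiate u down to 0, integrate dv up.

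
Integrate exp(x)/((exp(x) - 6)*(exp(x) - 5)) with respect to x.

Let u = e^x, du = e^x dx.
The integral becomes ∫ du/((u-5)(u-6)); decompose into partial fractions.

log(exp(x) - 6) - log(exp(x) - 5) + C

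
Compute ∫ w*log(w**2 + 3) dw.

Let u = w**2 + 3, so du = (2*w) dw.
The integral becomes (1/2)·∫ log(u) du; integrate by parts with u′=log(u), dv′=du.

w**2*log(w**2 + 3)/2 - w**2/2 + 3*log(w**2 + 3)/2 + C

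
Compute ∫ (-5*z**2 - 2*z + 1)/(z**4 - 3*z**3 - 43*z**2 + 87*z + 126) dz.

-129*log(z - 7)/208 + 25*log(z - 3)/72 - log(z + 1)/80 + 167*log(z + 6)/585 + C

Factor the denominator: (z - 7)*(z - 3)*(z + 1)*(z + 6).
Partial-fraction decomposition: 167/(585*(z + 6)) - 1/(80*(z + 1)) + 25/(72*(z - 3)) - 129/(208*(z - 7)).
Integrate each term: A/(z−a) contributes A·log|z−a|.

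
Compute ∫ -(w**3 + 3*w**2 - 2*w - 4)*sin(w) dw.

Use integration by parts with u = w**3 + 3*w**2 - 2*w - 4, dv = -sin(w) dw, so v = cos(w).
Apply parts 3 times (tabular method): alternate signs, differentiate u down to 0, integrate dv up.

w**3*cos(w) - 3*w**2*sin(w) + 3*w**2*cos(w) - 6*w*sin(w) - 8*w*cos(w) + 8*sin(w) - 10*cos(w) + C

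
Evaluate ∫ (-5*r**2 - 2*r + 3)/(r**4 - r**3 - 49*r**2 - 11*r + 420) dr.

-16*log(r - 7)/33 + 3*log(r - 3)/14 - 69*log(r + 4)/77 + 7*log(r + 5)/6 + C

Factor the denominator: (r - 7)*(r - 3)*(r + 4)*(r + 5).
Partial-fraction decomposition: 7/(6*(r + 5)) - 69/(77*(r + 4)) + 3/(14*(r - 3)) - 16/(33*(r - 7)).
Integrate each term: A/(r−a) contributes A·log|r−a|.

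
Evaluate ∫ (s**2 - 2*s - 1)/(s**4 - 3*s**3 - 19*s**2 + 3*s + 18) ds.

Factor the denominator: (s - 6)*(s - 1)*(s + 1)*(s + 3).
Partial-fraction decomposition: -7/(36*(s + 3)) + 1/(14*(s + 1)) + 1/(20*(s - 1)) + 23/(315*(s - 6)).
Integrate each term: A/(s−a) contributes A·log|s−a|.

23*log(s - 6)/315 + log(s - 1)/20 + log(s + 1)/14 - 7*log(s + 3)/36 + C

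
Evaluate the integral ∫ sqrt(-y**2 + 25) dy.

Substitute y = 5·sin(θ), so dy = 5·cos(θ) dθ and the radical becomes sqrt(-y**2 + 25) = 5·cos(θ) by the Pythagorean identity.
Integrate the resulting trig expression in θ, then back-substitute θ = asin(y/5), sin(θ) = y/5, cos(θ) = sqrt(-y**2 + 25)/5 (absorbing any constant into C).

y*sqrt(-y**2 + 25)/2 + 25*asin(y/5)/2 + C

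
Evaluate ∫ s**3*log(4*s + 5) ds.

s**4*log(4*s + 5)/4 - s**4/16 + 5*s**3/48 - 25*s**2/128 + 125*s/256 - 625*log(4*s + 5)/1024 + C

Use integration by parts with u = log(4*s + 5), dv = s**3 ds.
Then du = 4/(4*s + 5) ds and v = s**4/4.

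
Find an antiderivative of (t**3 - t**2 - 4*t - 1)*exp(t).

(t**3 - 4*t**2 + 4*t - 5)*exp(t) + C

Use integration by parts with u = t**3 - t**2 - 4*t - 1, dv = exp(t) dt, so v = exp(t).
Apply parts 3 times (tabular method): alternate signs, differentiate u down to 0, integrate dv up.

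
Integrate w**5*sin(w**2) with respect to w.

-w**4*cos(w**2)/2 + w**2*sin(w**2) + cos(w**2) + C

Let u = w², du = 2w dw; rewrite as (1/2)∫ u^2·sin(1u) du.
Now integrate by parts 2 times.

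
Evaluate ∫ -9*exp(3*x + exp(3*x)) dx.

-3*exp(exp(3*x)) + C

Let u = exp(3*x), so du = (3*exp(3*x)) dx.
Rewriting, the integral becomes -3·∫ e^u du = -3·e^u.
Substituting back, u = exp(3*x).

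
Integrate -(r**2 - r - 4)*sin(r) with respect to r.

r**2*cos(r) - 2*r*sin(r) - r*cos(r) + sin(r) - 6*cos(r) + C

Use integration by parts with u = r**2 - r - 4, dv = -sin(r) dr, so v = cos(r).
Apply parts 2 times (tabular method): alternate signs, differentiate u down to 0, integrate dv up.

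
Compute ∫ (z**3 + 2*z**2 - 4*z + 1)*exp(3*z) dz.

(9*z**3 + 9*z**2 - 42*z + 23)*exp(3*z)/27 + C

Use integration by parts with u = z**3 + 2*z**2 - 4*z + 1, dv = exp(3*z) dz, so v = exp(3*z)/3.
Apply parts 3 times (tabular method): alternate signs, differentiate u down to 0, integrate dv up.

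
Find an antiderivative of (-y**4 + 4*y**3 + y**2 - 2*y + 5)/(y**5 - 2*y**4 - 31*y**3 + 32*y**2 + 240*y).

Factor the denominator: y*(y - 5)*(y - 4)*(y + 3)*(y + 4).
Partial-fraction decomposition: -161/(96*(y + 4)) + 169/(168*(y + 3)) - 13/(224*(y - 4)) - 7/(24*(y - 5)) + 1/(48*y).
Integrate each term: A/(y−a) contributes A·log|y−a|.

log(y)/48 - 7*log(y - 5)/24 - 13*log(y - 4)/224 + 169*log(y + 3)/168 - 161*log(y + 4)/96 + C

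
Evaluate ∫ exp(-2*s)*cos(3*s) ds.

3*exp(-2*s)*sin(3*s)/13 - 2*exp(-2*s)*cos(3*s)/13 + C

Let I denote the integral. Integrate by parts with u = cos(3*s), dv = exp(-2*s) ds, so v = -exp(-2*s)/2: I = -exp(-2*s)*cos(3*s)/2 − (3/2)·∫ exp(-2*s)*sin(3*s) ds.
Apply parts again with u = sin(3*s), dv = exp(-2*s) ds: ∫ exp(-2*s)*sin(3*s) ds = -exp(-2*s)*sin(3*s)/2 + (3/2)·I. Substituting back brings back I: I = 3*exp(-2*s)*sin(3*s)/4 - exp(-2*s)*cos(3*s)/2 − (9/4)·I.
Solving for I: (1 + 9/4)·I equals the remaining terms, so I = (4/13)·(3*exp(-2*s)*sin(3*s)/4 - exp(-2*s)*cos(3*s)/2).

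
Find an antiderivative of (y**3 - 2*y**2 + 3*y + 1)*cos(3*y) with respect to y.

Use integration by parts with u = y**3 - 2*y**2 + 3*y + 1, dv = cos(3*y) dy, so v = sin(3*y)/3.
Apply parts 3 times (tabular method): alternate signs, differentiate u down to 0, integrate dv up.

y**3*sin(3*y)/3 - 2*y**2*sin(3*y)/3 + y**2*cos(3*y)/3 + 7*y*sin(3*y)/9 - 4*y*cos(3*y)/9 + 13*sin(3*y)/27 + 7*cos(3*y)/27 + C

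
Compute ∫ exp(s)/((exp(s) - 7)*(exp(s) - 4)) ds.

log(exp(s) - 7)/3 - log(exp(s) - 4)/3 + C

Let u = e^s, du = e^s ds.
The integral becomes ∫ du/((u-7)(u-4)); decompose into partial fractions.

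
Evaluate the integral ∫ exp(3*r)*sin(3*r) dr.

exp(3*r)*sin(3*r)/6 - exp(3*r)*cos(3*r)/6 + C

Let I denote the integral. Integrate by parts with u = sin(3*r), dv = exp(3*r) dr, so v = exp(3*r)/3: I = exp(3*r)*sin(3*r)/3 − ∫ exp(3*r)*cos(3*r) dr.
Apply parts again with u = cos(3*r), dv = exp(3*r) dr: ∫ exp(3*r)*cos(3*r) dr = exp(3*r)*cos(3*r)/3 + I. Substituting back brings back I: I = exp(3*r)*sin(3*r)/3 - exp(3*r)*cos(3*r)/3 − I.
Solving for I: (1 + 1)·I equals the remaining terms, so I = (1/2)·(exp(3*r)*sin(3*r)/3 - exp(3*r)*cos(3*r)/3).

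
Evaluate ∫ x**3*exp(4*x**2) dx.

(4*x**2 - 1)*exp(4*x**2)/32 + C

Let u = x², du = 2x dx; rewrite as (1/2)∫ u^1·exp(4u) du.
Now integrate by parts 1 time.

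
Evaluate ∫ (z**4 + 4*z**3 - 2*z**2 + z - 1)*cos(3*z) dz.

Use integration by parts with u = z**4 + 4*z**3 - 2*z**2 + z - 1, dv = cos(3*z) dz, so v = sin(3*z)/3.
Apply parts 4 times (tabular method): alternate signs, differentiate u down to 0, integrate dv up.

z**4*sin(3*z)/3 + 4*z**3*sin(3*z)/3 + 4*z**3*cos(3*z)/9 - 10*z**2*sin(3*z)/9 + 4*z**2*cos(3*z)/3 - 5*z*sin(3*z)/9 - 20*z*cos(3*z)/27 - 7*sin(3*z)/81 - 5*cos(3*z)/27 + C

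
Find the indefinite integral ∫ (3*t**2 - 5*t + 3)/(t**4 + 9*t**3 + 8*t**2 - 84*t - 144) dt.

Factor the denominator: (t - 3)*(t + 2)*(t + 4)*(t + 6).
Partial-fraction decomposition: -47/(24*(t + 6)) + 71/(28*(t + 4)) - 5/(8*(t + 2)) + 1/(21*(t - 3)).
Integrate each term: A/(t−a) contributes A·log|t−a|.

log(t - 3)/21 - 5*log(t + 2)/8 + 71*log(t + 4)/28 - 47*log(t + 6)/24 + C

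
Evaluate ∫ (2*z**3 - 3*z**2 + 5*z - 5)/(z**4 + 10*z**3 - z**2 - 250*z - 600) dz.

Factor the denominator: (z - 5)*(z + 4)*(z + 5)*(z + 6).
Partial-fraction decomposition: 575/(22*(z + 6)) - 71/(2*(z + 5)) + 67/(6*(z + 4)) + 13/(66*(z - 5)).
Integrate each term: A/(z−a) contributes A·log|z−a|.

13*log(z - 5)/66 + 67*log(z + 4)/6 - 71*log(z + 5)/2 + 575*log(z + 6)/22 + C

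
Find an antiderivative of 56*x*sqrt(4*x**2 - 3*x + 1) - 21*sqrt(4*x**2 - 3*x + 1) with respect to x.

Let u = 4*x**2 - 3*x + 1, so du = (8*x - 3) dx.
Rewriting, the integral becomes 7·∫ √u du = 7·(2/3)u^(3/2).
Substituting back, u = 4*x**2 - 3*x + 1.

14*(4*x**2 - 3*x + 1)**(3/2)/3 + C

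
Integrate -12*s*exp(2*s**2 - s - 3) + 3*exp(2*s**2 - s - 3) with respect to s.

Let u = 2*s**2 - s - 3, so du = (4*s - 1) ds.
Rewriting, the integral becomes -3·∫ e^u du = -3·e^u.
Substituting back, u = 2*s**2 - s - 3.

-3*exp(2*s**2 - s - 3) + C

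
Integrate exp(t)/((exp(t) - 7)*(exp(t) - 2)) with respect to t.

log(exp(t) - 7)/5 - log(exp(t) - 2)/5 + C

Let u = e^t, du = e^t dt.
The integral becomes ∫ du/((u-7)(u-2)); decompose into partial fractions.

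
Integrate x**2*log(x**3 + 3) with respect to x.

Let u = x**3 + 3, so du = (3*x**2) dx.
The integral becomes (1/3)·∫ log(u) du; integrate by parts with u′=log(u), dv′=du.

x**3*log(x**3 + 3)/3 - x**3/3 + log(x**3 + 3) + C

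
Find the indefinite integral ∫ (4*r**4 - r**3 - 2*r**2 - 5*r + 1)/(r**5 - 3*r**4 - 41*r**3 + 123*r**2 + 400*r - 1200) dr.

767*log(r - 5)/60 - 101*log(r - 4)/8 + 265*log(r - 3)/112 - 359*log(r + 4)/168 + 289*log(r + 5)/80 + C

Factor the denominator: (r - 5)*(r - 4)*(r - 3)*(r + 4)*(r + 5).
Partial-fraction decomposition: 289/(80*(r + 5)) - 359/(168*(r + 4)) + 265/(112*(r - 3)) - 101/(8*(r - 4)) + 767/(60*(r - 5)).
Integrate each term: A/(r−a) contributes A·log|r−a|.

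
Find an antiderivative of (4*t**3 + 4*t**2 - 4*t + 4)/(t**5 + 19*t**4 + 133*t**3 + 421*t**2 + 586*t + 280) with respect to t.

Factor the denominator: (t + 1)*(t + 2)*(t + 4)*(t + 5)*(t + 7).
Partial-fraction decomposition: -286/(45*(t + 7)) + 47/(3*(t + 5)) - 86/(9*(t + 4)) + 2/(15*(t + 2)) + 1/(9*(t + 1)).
Integrate each term: A/(t−a) contributes A·log|t−a|.

log(t + 1)/9 + 2*log(t + 2)/15 - 86*log(t + 4)/9 + 47*log(t + 5)/3 - 286*log(t + 7)/45 + C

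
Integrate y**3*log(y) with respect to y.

y**4*log(y)/4 - y**4/16 + C

Use integration by parts with u = log(y), dv = y**3 dy.
Then du = 1/y dy and v = y**4/4.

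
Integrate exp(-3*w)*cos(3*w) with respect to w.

Let I denote the integral. Integrate by parts with u = cos(3*w), dv = exp(-3*w) dw, so v = -exp(-3*w)/3: I = -exp(-3*w)*cos(3*w)/3 − ∫ exp(-3*w)*sin(3*w) dw.
Apply parts again with u = sin(3*w), dv = exp(-3*w) dw: ∫ exp(-3*w)*sin(3*w) dw = -exp(-3*w)*sin(3*w)/3 + I. Substituting back brings back I: I = exp(-3*w)*sin(3*w)/3 - exp(-3*w)*cos(3*w)/3 − I.
Solving for I: (1 + 1)·I equals the remaining terms, so I = (1/2)·(exp(-3*w)*sin(3*w)/3 - exp(-3*w)*cos(3*w)/3).

exp(-3*w)*sin(3*w)/6 - exp(-3*w)*cos(3*w)/6 + C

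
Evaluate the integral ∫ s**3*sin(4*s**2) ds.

Let u = s², du = 2s ds; rewrite as (1/2)∫ u^1·sin(4u) du.
Now integrate by parts 1 time.

-s**2*cos(4*s**2)/8 + sin(4*s**2)/32 + C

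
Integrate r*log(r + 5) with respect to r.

Use integration by parts with u = log(r + 5), dv = r dr.
Then du = 1/(r + 5) dr and v = r**2/2.

r**2*log(r + 5)/2 - r**2/4 + 5*r/2 - 25*log(r + 5)/2 + C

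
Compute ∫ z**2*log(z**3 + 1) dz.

z**3*log(z**3 + 1)/3 - z**3/3 + log(z**3 + 1)/3 + C

Let u = z**3 + 1, so du = (3*z**2) dz.
The integral becomes (1/3)·∫ log(u) du; integrate by parts with u′=log(u), dv′=du.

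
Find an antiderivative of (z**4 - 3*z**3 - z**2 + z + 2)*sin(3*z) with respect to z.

Use integration by parts with u = z**4 - 3*z**3 - z**2 + z + 2, dv = sin(3*z) dz, so v = -cos(3*z)/3.
Apply parts 4 times (tabular method): alternate signs, differentiate u down to 0, integrate dv up.

-z**4*cos(3*z)/3 + 4*z**3*sin(3*z)/9 + z**3*cos(3*z) - z**2*sin(3*z) + 7*z**2*cos(3*z)/9 - 14*z*sin(3*z)/27 - z*cos(3*z) + sin(3*z)/3 - 68*cos(3*z)/81 + C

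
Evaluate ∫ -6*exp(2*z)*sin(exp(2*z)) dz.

3*cos(exp(2*z)) + C

Let u = exp(2*z), so du = (2*exp(2*z)) dz.
Rewriting, the integral becomes -3·∫ sin(u) du = -3·-cos(u).
Substituting back, u = exp(2*z).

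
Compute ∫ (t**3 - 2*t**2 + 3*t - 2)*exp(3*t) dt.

Use integration by parts with u = t**3 - 2*t**2 + 3*t - 2, dv = exp(3*t) dt, so v = exp(3*t)/3.
Apply parts 3 times (tabular method): alternate signs, differentiate u down to 0, integrate dv up.

(3*t**3 - 9*t**2 + 15*t - 11)*exp(3*t)/9 + C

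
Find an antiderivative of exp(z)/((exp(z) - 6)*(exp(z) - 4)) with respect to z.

Let u = e^z, du = e^z dz.
The integral becomes ∫ du/((u-4)(u-6)); decompose into partial fractions.

log(exp(z) - 6)/2 - log(exp(z) - 4)/2 + C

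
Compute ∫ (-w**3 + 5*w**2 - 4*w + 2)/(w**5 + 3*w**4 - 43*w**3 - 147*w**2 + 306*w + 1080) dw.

Factor the denominator: (w - 6)*(w - 3)*(w + 3)*(w + 4)*(w + 5).
Partial-fraction decomposition: 17/(11*(w + 5)) - 81/(35*(w + 4)) + 43/(54*(w + 3)) - 1/(126*(w - 3)) - 29/(1485*(w - 6)).
Integrate each term: A/(w−a) contributes A·log|w−a|.

-29*log(w - 6)/1485 - log(w - 3)/126 + 43*log(w + 3)/54 - 81*log(w + 4)/35 + 17*log(w + 5)/11 + C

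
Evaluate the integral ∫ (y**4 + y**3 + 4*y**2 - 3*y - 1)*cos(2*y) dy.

y**4*sin(2*y)/2 + y**3*sin(2*y)/2 + y**3*cos(2*y) + y**2*sin(2*y)/2 + 3*y**2*cos(2*y)/4 - 9*y*sin(2*y)/4 + y*cos(2*y)/2 - 3*sin(2*y)/4 - 9*cos(2*y)/8 + C

Use integration by parts with u = y**4 + y**3 + 4*y**2 - 3*y - 1, dv = cos(2*y) dy, so v = sin(2*y)/2.
Apply parts 4 times (tabular method): alternate signs, differentiate u down to 0, integrate dv up.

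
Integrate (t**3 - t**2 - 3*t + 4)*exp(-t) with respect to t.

Use integration by parts with u = t**3 - t**2 - 3*t + 4, dv = exp(-t) dt, so v = -exp(-t).
Apply parts 3 times (tabular method): alternate signs, differentiate u down to 0, integrate dv up.

(-t**3 - 2*t**2 - t - 5)*exp(-t) + C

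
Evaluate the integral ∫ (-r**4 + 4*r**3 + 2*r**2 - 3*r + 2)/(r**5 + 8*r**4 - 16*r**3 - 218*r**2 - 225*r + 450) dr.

-log(r - 5)/40 - log(r - 1)/168 - 5*log(r + 3)/6 + 529*log(r + 5)/60 - 188*log(r + 6)/21 + C

Factor the denominator: (r - 5)*(r - 1)*(r + 3)*(r + 5)*(r + 6).
Partial-fraction decomposition: -188/(21*(r + 6)) + 529/(60*(r + 5)) - 5/(6*(r + 3)) - 1/(168*(r - 1)) - 1/(40*(r - 5)).
Integrate each term: A/(r−a) contributes A·log|r−a|.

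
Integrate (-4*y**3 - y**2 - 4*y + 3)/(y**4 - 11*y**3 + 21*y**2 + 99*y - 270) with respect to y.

-307*log(y - 6)/9 + 271*log(y - 5)/8 - 7*log(y - 3)/2 - 19*log(y + 3)/72 + C

Factor the denominator: (y - 6)*(y - 5)*(y - 3)*(y + 3).
Partial-fraction decomposition: -19/(72*(y + 3)) - 7/(2*(y - 3)) + 271/(8*(y - 5)) - 307/(9*(y - 6)).
Integrate each term: A/(y−a) contributes A·log|y−a|.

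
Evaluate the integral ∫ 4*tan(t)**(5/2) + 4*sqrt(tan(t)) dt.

Let u = tan(t), so du = (tan(t)**2 + 1) dt.
Rewriting, the integral becomes 4·∫ √u du = 4·(2/3)u^(3/2).
Substituting back, u = tan(t).

8*tan(t)**(3/2)/3 + C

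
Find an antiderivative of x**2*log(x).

x**3*log(x)/3 - x**3/9 + C

Use integration by parts with u = log(x), dv = x**2 dx.
Then du = 1/x dx and v = x**3/3.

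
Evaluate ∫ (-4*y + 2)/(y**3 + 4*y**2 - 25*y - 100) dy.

Factor the denominator: (y - 5)*(y + 4)*(y + 5).
Partial-fraction decomposition: 11/(5*(y + 5)) - 2/(y + 4) - 1/(5*(y - 5)).
Integrate each term: A/(y−a) contributes A·log|y−a|.

-log(y - 5)/5 - 2*log(y + 4) + 11*log(y + 5)/5 + C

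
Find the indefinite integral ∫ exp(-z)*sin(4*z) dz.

Let I denote the integral. Integrate by parts with u = sin(4*z), dv = exp(-z) dz, so v = -exp(-z): I = -exp(-z)*sin(4*z) + 4·∫ exp(-z)*cos(4*z) dz.
Apply parts again with u = cos(4*z), dv = exp(-z) dz: ∫ exp(-z)*cos(4*z) dz = -exp(-z)*cos(4*z) − 4·I. Substituting back brings back I: I = -exp(-z)*sin(4*z) - 4*exp(-z)*cos(4*z) − 16·I.
Solving for I: (1 + 16)·I equals the remaining terms, so I = (1/17)·(-exp(-z)*sin(4*z) - 4*exp(-z)*cos(4*z)).

-exp(-z)*sin(4*z)/17 - 4*exp(-z)*cos(4*z)/17 + C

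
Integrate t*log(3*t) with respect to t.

t**2*(log(t) + log(3))/2 - t**2/4 + C

Use integration by parts with u = log(3*t), dv = t dt.
Then du = 1/t dt and v = t**2/2.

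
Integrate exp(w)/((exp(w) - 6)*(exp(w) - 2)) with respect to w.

log(exp(w) - 6)/4 - log(exp(w) - 2)/4 + C

Let u = e^w, du = e^w dw.
The integral becomes ∫ du/((u-2)(u-6)); decompose into partial fractions.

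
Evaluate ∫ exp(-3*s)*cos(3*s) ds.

Let I denote the integral. Integrate by parts with u = cos(3*s), dv = exp(-3*s) ds, so v = -exp(-3*s)/3: I = -exp(-3*s)*cos(3*s)/3 − ∫ exp(-3*s)*sin(3*s) ds.
Apply parts again with u = sin(3*s), dv = exp(-3*s) ds: ∫ exp(-3*s)*sin(3*s) ds = -exp(-3*s)*sin(3*s)/3 + I. Substituting back brings back I: I = exp(-3*s)*sin(3*s)/3 - exp(-3*s)*cos(3*s)/3 − I.
Solving for I: (1 + 1)·I equals the remaining terms, so I = (1/2)·(exp(-3*s)*sin(3*s)/3 - exp(-3*s)*cos(3*s)/3).

exp(-3*s)*sin(3*s)/6 - exp(-3*s)*cos(3*s)/6 + C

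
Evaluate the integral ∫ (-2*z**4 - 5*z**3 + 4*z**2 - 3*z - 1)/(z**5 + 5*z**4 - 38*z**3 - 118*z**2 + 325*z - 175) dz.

Factor the denominator: (z - 5)*(z - 1)**2*(z + 5)*(z + 7).
Partial-fraction decomposition: -957/(512*(z + 7)) + 511/(720*(z + 5)) + 425/(4608*(z - 1)) + 7/(192*(z - 1)**2) - 597/(640*(z - 5)).
Integrate each term; A/(z−a) gives A·log|z−a|; A/(z−a)² gives −A/(z−a).

-597*log(z - 5)/640 + 425*log(z - 1)/4608 + 511*log(z + 5)/720 - 957*log(z + 7)/512 - 7/(192*z - 192) + C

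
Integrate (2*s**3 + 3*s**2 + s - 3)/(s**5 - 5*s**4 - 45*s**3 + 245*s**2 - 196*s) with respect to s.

Factor the denominator: s*(s - 7)*(s - 4)*(s - 1)*(s + 7).
Partial-fraction decomposition: -549/(8624*(s + 7)) + 1/(48*(s - 1)) - 59/(132*(s - 4)) + 93/(196*(s - 7)) + 3/(196*s).
Integrate each term: A/(s−a) contributes A·log|s−a|.

3*log(s)/196 + 93*log(s - 7)/196 - 59*log(s - 4)/132 + log(s - 1)/48 - 549*log(s + 7)/8624 + C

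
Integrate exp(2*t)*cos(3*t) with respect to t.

Let I denote the integral. Integrate by parts with u = cos(3*t), dv = exp(2*t) dt, so v = exp(2*t)/2: I = exp(2*t)*cos(3*t)/2 + (3/2)·∫ exp(2*t)*sin(3*t) dt.
Apply parts again with u = sin(3*t), dv = exp(2*t) dt: ∫ exp(2*t)*sin(3*t) dt = exp(2*t)*sin(3*t)/2 − (3/2)·I. Substituting back brings back I: I = 3*exp(2*t)*sin(3*t)/4 + exp(2*t)*cos(3*t)/2 − (9/4)·I.
Solving for I: (1 + 9/4)·I equals the remaining terms, so I = (4/13)·(3*exp(2*t)*sin(3*t)/4 + exp(2*t)*cos(3*t)/2).

3*exp(2*t)*sin(3*t)/13 + 2*exp(2*t)*cos(3*t)/13 + C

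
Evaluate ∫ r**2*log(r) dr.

r**3*log(r)/3 - r**3/9 + C

Use integration by parts with u = log(r), dv = r**2 dr.
Then du = 1/r dr and v = r**3/3.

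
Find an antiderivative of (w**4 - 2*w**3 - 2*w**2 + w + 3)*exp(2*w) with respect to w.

Use integration by parts with u = w**4 - 2*w**3 - 2*w**2 + w + 3, dv = exp(2*w) dw, so v = exp(2*w)/2.
Apply parts 4 times (tabular method): alternate signs, differentiate u down to 0, integrate dv up.

(2*w**4 - 8*w**3 + 8*w**2 - 6*w + 9)*exp(2*w)/4 + C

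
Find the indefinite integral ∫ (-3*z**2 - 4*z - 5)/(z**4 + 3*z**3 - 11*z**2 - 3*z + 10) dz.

Factor the denominator: (z - 2)*(z - 1)*(z + 1)*(z + 5).
Partial-fraction decomposition: 5/(14*(z + 5)) - 1/(6*(z + 1)) + 1/(z - 1) - 25/(21*(z - 2)).
Integrate each term: A/(z−a) contributes A·log|z−a|.

-25*log(z - 2)/21 + log(z - 1) - log(z + 1)/6 + 5*log(z + 5)/14 + C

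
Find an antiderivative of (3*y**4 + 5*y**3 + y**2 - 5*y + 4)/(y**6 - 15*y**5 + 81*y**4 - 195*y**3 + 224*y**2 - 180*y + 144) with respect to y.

2489*log(y - 6)/444 - 16*log(y - 4) + 188*log(y - 3)/15 - 43*log(y - 2)/20 + log(y**2 + 1)/185 + 12*atan(y)/185 + C

Factor the denominator: (y - 6)*(y - 4)*(y - 3)*(y - 2)*(y**2 + 1).
Partial-fraction decomposition: 2*(y + 6)/(185*(y**2 + 1)) - 43/(20*(y - 2)) + 188/(15*(y - 3)) - 16/(y - 4) + 2489/(444*(y - 6)).
Integrate each term; A/(y−a) gives A·log|y−a|; the (By+D)/(y²+p²) term gives a log and an atan.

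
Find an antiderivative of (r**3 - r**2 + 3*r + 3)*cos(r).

Use integration by parts with u = r**3 - r**2 + 3*r + 3, dv = cos(r) dr, so v = sin(r).
Apply parts 3 times (tabular method): alternate signs, differentiate u down to 0, integrate dv up.

r**3*sin(r) - r**2*sin(r) + 3*r**2*cos(r) - 3*r*sin(r) - 2*r*cos(r) + 5*sin(r) - 3*cos(r) + C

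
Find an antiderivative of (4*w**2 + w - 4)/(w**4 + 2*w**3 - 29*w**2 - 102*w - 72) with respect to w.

73*log(w - 6)/315 + log(w + 1)/42 + 29*log(w + 3)/18 - 28*log(w + 4)/15 + C

Factor the denominator: (w - 6)*(w + 1)*(w + 3)*(w + 4).
Partial-fraction decomposition: -28/(15*(w + 4)) + 29/(18*(w + 3)) + 1/(42*(w + 1)) + 73/(315*(w - 6)).
Integrate each term: A/(w−a) contributes A·log|w−a|.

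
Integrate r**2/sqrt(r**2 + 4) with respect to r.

r*sqrt(r**2 + 4)/2 - 2*log(r + sqrt(r**2 + 4)) + C

Substitute r = 2·tan(θ), so dr = 2·sec(θ)^2 dθ and the radical becomes sqrt(r**2 + 4) = 2·sec(θ) by the Pythagorean identity.
Integrate the resulting trig expression in θ, then back-substitute tan(θ) = r/2, sec(θ) = sqrt(r**2 + 4)/2 (absorbing any constant into C).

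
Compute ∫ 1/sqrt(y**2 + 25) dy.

Substitute y = 5·tan(θ), so dy = 5·sec(θ)^2 dθ and the radical becomes sqrt(y**2 + 25) = 5·sec(θ) by the Pythagorean identity.
Integrate the resulting trig expression in θ, then back-substitute tan(θ) = y/5, sec(θ) = sqrt(y**2 + 25)/5 (absorbing any constant into C).

log(y + sqrt(y**2 + 25)) + C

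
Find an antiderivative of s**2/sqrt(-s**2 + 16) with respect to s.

-s*sqrt(-s**2 + 16)/2 + 8*asin(s/4) + C

Substitute s = 4·sin(θ), so ds = 4·cos(θ) dθ and the radical becomes sqrt(-s**2 + 16) = 4·cos(θ) by the Pythagorean identity.
Integrate the resulting trig expression in θ, then back-substitute θ = asin(s/4), sin(θ) = s/4, cos(θ) = sqrt(-s**2 + 16)/4 (absorbing any constant into C).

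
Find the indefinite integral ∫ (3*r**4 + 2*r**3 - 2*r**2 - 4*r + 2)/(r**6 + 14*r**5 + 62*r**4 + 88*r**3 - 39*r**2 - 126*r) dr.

-log(r)/63 + log(r - 1)/384 + 17*log(r + 2)/15 + 23*log(r + 3)/72 - 6449*log(r + 7)/4480 + 185/(48*r + 144) + C

Factor the denominator: r*(r - 1)*(r + 2)*(r + 3)**2*(r + 7).
Partial-fraction decomposition: -6449/(4480*(r + 7)) + 23/(72*(r + 3)) - 185/(48*(r + 3)**2) + 17/(15*(r + 2)) + 1/(384*(r - 1)) - 1/(63*r).
Integrate each term; A/(r−a) gives A·log|r−a|; A/(r−a)² gives −A/(r−a).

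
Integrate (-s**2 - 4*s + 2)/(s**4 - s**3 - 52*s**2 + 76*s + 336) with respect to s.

Factor the denominator: (s - 6)*(s - 4)*(s + 2)*(s + 7).
Partial-fraction decomposition: 19/(715*(s + 7)) + 1/(40*(s + 2)) + 5/(22*(s - 4)) - 29/(104*(s - 6)).
Integrate each term: A/(s−a) contributes A·log|s−a|.

-29*log(s - 6)/104 + 5*log(s - 4)/22 + log(s + 2)/40 + 19*log(s + 7)/715 + C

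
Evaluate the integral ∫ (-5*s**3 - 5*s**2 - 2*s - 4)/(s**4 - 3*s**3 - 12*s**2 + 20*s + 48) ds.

-103*log(s - 4)/9 + 38*log(s - 3)/5 - 52*log(s + 2)/45 - 2/(3*s + 6) + C

Factor the denominator: (s - 4)*(s - 3)*(s + 2)**2.
Partial-fraction decomposition: -52/(45*(s + 2)) + 2/(3*(s + 2)**2) + 38/(5*(s - 3)) - 103/(9*(s - 4)).
Integrate each term; A/(s−a) gives A·log|s−a|; A/(s−a)² gives −A/(s−a).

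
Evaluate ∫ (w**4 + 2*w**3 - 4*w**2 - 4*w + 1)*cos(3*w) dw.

Use integration by parts with u = w**4 + 2*w**3 - 4*w**2 - 4*w + 1, dv = cos(3*w) dw, so v = sin(3*w)/3.
Apply parts 4 times (tabular method): alternate signs, differentiate u down to 0, integrate dv up.

w**4*sin(3*w)/3 + 2*w**3*sin(3*w)/3 + 4*w**3*cos(3*w)/9 - 16*w**2*sin(3*w)/9 + 2*w**2*cos(3*w)/3 - 16*w*sin(3*w)/9 - 32*w*cos(3*w)/27 + 59*sin(3*w)/81 - 16*cos(3*w)/27 + C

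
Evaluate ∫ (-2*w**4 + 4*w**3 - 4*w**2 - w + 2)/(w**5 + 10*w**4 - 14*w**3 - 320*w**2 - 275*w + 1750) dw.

-853*log(w - 5)/3600 + 16*log(w - 2)/1323 + 15863*log(w + 5)/1225 - 6361*log(w + 7)/432 + 1843/(140*w + 700) + C

Factor the denominator: (w - 5)*(w - 2)*(w + 5)**2*(w + 7).
Partial-fraction decomposition: -6361/(432*(w + 7)) + 15863/(1225*(w + 5)) - 1843/(140*(w + 5)**2) + 16/(1323*(w - 2)) - 853/(3600*(w - 5)).
Integrate each term; A/(w−a) gives A·log|w−a|; A/(w−a)² gives −A/(w−a).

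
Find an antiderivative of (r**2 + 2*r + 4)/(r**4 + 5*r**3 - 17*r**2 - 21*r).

-4*log(r)/21 + 19*log(r - 3)/120 + log(r + 1)/8 - 13*log(r + 7)/140 + C

Factor the denominator: r*(r - 3)*(r + 1)*(r + 7).
Partial-fraction decomposition: -13/(140*(r + 7)) + 1/(8*(r + 1)) + 19/(120*(r - 3)) - 4/(21*r).
Integrate each term: A/(r−a) contributes A·log|r−a|.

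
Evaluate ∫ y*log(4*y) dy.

Use integration by parts with u = log(4*y), dv = y dy.
Then du = 1/y dy and v = y**2/2.

y**2*(log(y) + 2*log(2))/2 - y**2/4 + C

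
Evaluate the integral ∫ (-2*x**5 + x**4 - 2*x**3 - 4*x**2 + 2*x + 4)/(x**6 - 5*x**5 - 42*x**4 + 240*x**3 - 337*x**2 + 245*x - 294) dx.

-32077*log(x - 7)/14000 + 97*log(x - 3)/80 - 8*log(x - 2)/25 - 811*log(x + 7)/1400 - 11*log(x**2 + 1)/1000 - 7*atan(x)/500 + C

Factor the denominator: (x - 7)*(x - 3)*(x - 2)*(x + 7)*(x**2 + 1).
Partial-fraction decomposition: -(11*x + 7)/(500*(x**2 + 1)) - 811/(1400*(x + 7)) - 8/(25*(x - 2)) + 97/(80*(x - 3)) - 32077/(14000*(x - 7)).
Integrate each term; A/(x−a) gives A·log|x−a|; the (Bx+D)/(x²+p²) term gives a log and an atan.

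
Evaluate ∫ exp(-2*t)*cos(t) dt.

exp(-2*t)*sin(t)/5 - 2*exp(-2*t)*cos(t)/5 + C

Let I denote the integral. Integrate by parts with u = cos(t), dv = exp(-2*t) dt, so v = -exp(-2*t)/2: I = -exp(-2*t)*cos(t)/2 − (1/2)·∫ exp(-2*t)*sin(t) dt.
Apply parts again with u = sin(t), dv = exp(-2*t) dt: ∫ exp(-2*t)*sin(t) dt = -exp(-2*t)*sin(t)/2 + (1/2)·I. Substituting back brings back I: I = exp(-2*t)*sin(t)/4 - exp(-2*t)*cos(t)/2 − (1/4)·I.
Solving for I: (1 + 1/4)·I equals the remaining terms, so I = (4/5)·(exp(-2*t)*sin(t)/4 - exp(-2*t)*cos(t)/2).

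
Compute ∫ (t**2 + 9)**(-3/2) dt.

Substitute t = 3·tan(θ), so dt = 3·sec(θ)^2 dθ and the radical becomes sqrt(t**2 + 9) = 3·sec(θ) by the Pythagorean identity.
Integrate the resulting trig expression in θ, then back-substitute tan(θ) = t/3, sec(θ) = sqrt(t**2 + 9)/3 (absorbing any constant into C).

t/(9*sqrt(t**2 + 9)) + C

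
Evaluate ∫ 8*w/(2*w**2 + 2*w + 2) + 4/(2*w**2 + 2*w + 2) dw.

Let u = 2*w**2 + 2*w + 2, so du = (4*w + 2) dw.
Rewriting, the integral becomes 2·∫ 1/u du = 2·log(u).
Substituting back, u = 2*w**2 + 2*w + 2.

2*log(2*w**2 + 2*w + 2) + C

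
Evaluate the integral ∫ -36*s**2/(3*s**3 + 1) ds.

Let u = 3*s**3 + 1, so du = (9*s**2) ds.
Rewriting, the integral becomes -4·∫ 1/u du = -4·log(u).
Substituting back, u = 3*s**3 + 1.

-4*log(3*s**3 + 1) + C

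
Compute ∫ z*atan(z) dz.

Use integration by parts with u = arctan(z), dv = z dz.
Then du = 1/(z**2 + 1) dz.

z**2*atan(z)/2 - z/2 + atan(z)/2 + C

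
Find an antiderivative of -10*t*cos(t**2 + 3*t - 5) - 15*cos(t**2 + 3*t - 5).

Let u = t**2 + 3*t - 5, so du = (2*t + 3) dt.
Rewriting, the integral becomes -5·∫ cos(u) du = -5·sin(u).
Substituting back, u = t**2 + 3*t - 5.

-5*sin(t**2 + 3*t - 5) + C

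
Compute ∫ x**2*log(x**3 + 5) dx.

x**3*log(x**3 + 5)/3 - x**3/3 + 5*log(x**3 + 5)/3 + C

Let u = x**3 + 5, so du = (3*x**2) dx.
The integral becomes (1/3)·∫ log(u) du; integrate by parts with u′=log(u), dv′=du.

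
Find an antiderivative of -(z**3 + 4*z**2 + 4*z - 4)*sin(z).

z**3*cos(z) - 3*z**2*sin(z) + 4*z**2*cos(z) - 8*z*sin(z) - 2*z*cos(z) + 2*sin(z) - 12*cos(z) + C

Use integration by parts with u = z**3 + 4*z**2 + 4*z - 4, dv = -sin(z) dz, so v = cos(z).
Apply parts 3 times (tabular method): alternate signs, differentiate u down to 0, integrate dv up.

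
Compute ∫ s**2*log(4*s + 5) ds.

s**3*log(4*s + 5)/3 - s**3/9 + 5*s**2/24 - 25*s/48 + 125*log(4*s + 5)/192 + C

Use integration by parts with u = log(4*s + 5), dv = s**2 ds.
Then du = 4/(4*s + 5) ds and v = s**3/3.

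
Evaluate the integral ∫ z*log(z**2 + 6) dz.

z**2*log(z**2 + 6)/2 - z**2/2 + 3*log(z**2 + 6) + C

Let u = z**2 + 6, so du = (2*z) dz.
The integral becomes (1/2)·∫ log(u) du; integrate by parts with u′=log(u), dv′=du.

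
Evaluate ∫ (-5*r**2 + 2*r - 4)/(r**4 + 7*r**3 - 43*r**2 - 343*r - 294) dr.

Factor the denominator: (r - 7)*(r + 1)*(r + 6)*(r + 7).
Partial-fraction decomposition: 263/(84*(r + 7)) - 196/(65*(r + 6)) + 11/(240*(r + 1)) - 235/(1456*(r - 7)).
Integrate each term: A/(r−a) contributes A·log|r−a|.

-235*log(r - 7)/1456 + 11*log(r + 1)/240 - 196*log(r + 6)/65 + 263*log(r + 7)/84 + C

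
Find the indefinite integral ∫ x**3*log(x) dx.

Use integration by parts with u = log(x), dv = x**3 dx.
Then du = 1/x dx and v = x**4/4.

x**4*log(x)/4 - x**4/16 + C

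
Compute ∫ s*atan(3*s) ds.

s**2*atan(3*s)/2 - s/6 + atan(3*s)/18 + C

Use integration by parts with u = arctan(3*s), dv = s ds.
Then du = 3/(9*s**2 + 1) ds.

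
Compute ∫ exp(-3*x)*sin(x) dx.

Let I denote the integral. Integrate by parts with u = sin(x), dv = exp(-3*x) dx, so v = -exp(-3*x)/3: I = -exp(-3*x)*sin(x)/3 + (1/3)·∫ exp(-3*x)*cos(x) dx.
Apply parts again with u = cos(x), dv = exp(-3*x) dx: ∫ exp(-3*x)*cos(x) dx = -exp(-3*x)*cos(x)/3 − (1/3)·I. Substituting back brings back I: I = -exp(-3*x)*sin(x)/3 - exp(-3*x)*cos(x)/9 − (1/9)·I.
Solving for I: (1 + 1/9)·I equals the remaining terms, so I = (9/10)·(-exp(-3*x)*sin(x)/3 - exp(-3*x)*cos(x)/9).

-3*exp(-3*x)*sin(x)/10 - exp(-3*x)*cos(x)/10 + C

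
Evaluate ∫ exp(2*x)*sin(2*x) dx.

exp(2*x)*sin(2*x)/4 - exp(2*x)*cos(2*x)/4 + C

Let I denote the integral. Integrate by parts with u = sin(2*x), dv = exp(2*x) dx, so v = exp(2*x)/2: I = exp(2*x)*sin(2*x)/2 − ∫ exp(2*x)*cos(2*x) dx.
Apply parts again with u = cos(2*x), dv = exp(2*x) dx: ∫ exp(2*x)*cos(2*x) dx = exp(2*x)*cos(2*x)/2 + I. Substituting back brings back I: I = exp(2*x)*sin(2*x)/2 - exp(2*x)*cos(2*x)/2 − I.
Solving for I: (1 + 1)·I equals the remaining terms, so I = (1/2)·(exp(2*x)*sin(2*x)/2 - exp(2*x)*cos(2*x)/2).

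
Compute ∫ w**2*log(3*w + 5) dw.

w**3*log(3*w + 5)/3 - w**3/9 + 5*w**2/18 - 25*w/27 + 125*log(3*w + 5)/81 + C

Use integration by parts with u = log(3*w + 5), dv = w**2 dw.
Then du = 3/(3*w + 5) dw and v = w**3/3.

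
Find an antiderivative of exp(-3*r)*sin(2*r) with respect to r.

-3*exp(-3*r)*sin(2*r)/13 - 2*exp(-3*r)*cos(2*r)/13 + C

Let I denote the integral. Integrate by parts with u = sin(2*r), dv = exp(-3*r) dr, so v = -exp(-3*r)/3: I = -exp(-3*r)*sin(2*r)/3 + (2/3)·∫ exp(-3*r)*cos(2*r) dr.
Apply parts again with u = cos(2*r), dv = exp(-3*r) dr: ∫ exp(-3*r)*cos(2*r) dr = -exp(-3*r)*cos(2*r)/3 − (2/3)·I. Substituting back brings back I: I = -exp(-3*r)*sin(2*r)/3 - 2*exp(-3*r)*cos(2*r)/9 − (4/9)·I.
Solving for I: (1 + 4/9)·I equals the remaining terms, so I = (9/13)·(-exp(-3*r)*sin(2*r)/3 - 2*exp(-3*r)*cos(2*r)/9).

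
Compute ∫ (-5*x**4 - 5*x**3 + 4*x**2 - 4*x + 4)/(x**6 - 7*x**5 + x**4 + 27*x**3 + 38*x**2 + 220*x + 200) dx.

-44675*log(x - 5)/123627 + log(x + 1)/15 + 3*log(x + 2)/98 + 2221*log(x**2 + 4)/16820 - 233*atan(x/2)/8410 + 611/(203*x - 1015) + C

Factor the denominator: (x - 5)**2*(x + 1)*(x + 2)*(x**2 + 4).
Partial-fraction decomposition: (2221*x - 466)/(8410*(x**2 + 4)) + 3/(98*(x + 2)) + 1/(15*(x + 1)) - 44675/(123627*(x - 5)) - 611/(203*(x - 5)**2).
Integrate each term; A/(x−a) gives A·log|x−a|; the (Bx+D)/(x²+p²) term gives a log and an atan.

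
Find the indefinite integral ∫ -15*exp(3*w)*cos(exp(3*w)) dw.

-5*sin(exp(3*w)) + C

Let u = exp(3*w), so du = (3*exp(3*w)) dw.
Rewriting, the integral becomes -5·∫ cos(u) du = -5·sin(u).
Substituting back, u = exp(3*w).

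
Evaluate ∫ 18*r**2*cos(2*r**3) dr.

3*sin(2*r**3) + C

Let u = 2*r**3, so du = (6*r**2) dr.
Rewriting, the integral becomes 3·∫ cos(u) du = 3·sin(u).
Substituting back, u = 2*r**3.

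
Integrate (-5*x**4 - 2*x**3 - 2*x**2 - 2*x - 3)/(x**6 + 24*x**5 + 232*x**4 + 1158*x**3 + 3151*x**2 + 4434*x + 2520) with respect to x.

Factor the denominator: (x + 2)*(x + 3)**2*(x + 4)*(x + 5)*(x + 7).
Partial-fraction decomposition: 1901/(80*(x + 7)) - 1459/(12*(x + 5)) + 393/(2*(x + 4)) - 1541/(16*(x + 3)) + 183/(4*(x + 3)**2) - 71/(30*(x + 2)).
Integrate each term; A/(x−a) gives A·log|x−a|; A/(x−a)² gives −A/(x−a).

-71*log(x + 2)/30 - 1541*log(x + 3)/16 + 393*log(x + 4)/2 - 1459*log(x + 5)/12 + 1901*log(x + 7)/80 - 183/(4*x + 12) + C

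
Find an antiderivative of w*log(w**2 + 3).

Let u = w**2 + 3, so du = (2*w) dw.
The integral becomes (1/2)·∫ log(u) du; integrate by parts with u′=log(u), dv′=du.

w**2*log(w**2 + 3)/2 - w**2/2 + 3*log(w**2 + 3)/2 + C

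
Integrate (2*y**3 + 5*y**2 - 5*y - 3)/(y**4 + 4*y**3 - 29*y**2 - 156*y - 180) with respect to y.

Factor the denominator: (y - 6)*(y + 2)*(y + 3)*(y + 5).
Partial-fraction decomposition: 103/(66*(y + 5)) + 1/(6*(y + 3)) - 11/(24*(y + 2)) + 193/(264*(y - 6)).
Integrate each term: A/(y−a) contributes A·log|y−a|.

193*log(y - 6)/264 - 11*log(y + 2)/24 + log(y + 3)/6 + 103*log(y + 5)/66 + C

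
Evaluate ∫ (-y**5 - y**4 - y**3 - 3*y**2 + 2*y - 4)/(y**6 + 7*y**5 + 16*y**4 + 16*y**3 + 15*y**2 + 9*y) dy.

-4*log(y)/9 + log(y + 1) - 323*log(y + 3)/225 - 3*log(y**2 + 1)/50 + 4*atan(y)/25 - 38/(15*y + 45) + C

Factor the denominator: y*(y + 1)*(y + 3)**2*(y**2 + 1).
Partial-fraction decomposition: -(3*y - 4)/(25*(y**2 + 1)) - 323/(225*(y + 3)) + 38/(15*(y + 3)**2) + 1/(y + 1) - 4/(9*y).
Integrate each term; A/(y−a) gives A·log|y−a|; the (By+D)/(y²+p²) term gives a log and an atan.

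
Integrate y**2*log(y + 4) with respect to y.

Use integration by parts with u = log(y + 4), dv = y**2 dy.
Then du = 1/(y + 4) dy and v = y**3/3.

y**3*log(y + 4)/3 - y**3/9 + 2*y**2/3 - 16*y/3 + 64*log(y + 4)/3 + C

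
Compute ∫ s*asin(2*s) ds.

Use integration by parts with u = arcsin(2*s), dv = s ds.
Then du = 2/sqrt(-4*s**2 + 1) ds.

s**2*asin(2*s)/2 + s*sqrt(-4*s**2 + 1)/8 - asin(2*s)/16 + C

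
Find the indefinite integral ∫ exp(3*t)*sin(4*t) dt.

3*exp(3*t)*sin(4*t)/25 - 4*exp(3*t)*cos(4*t)/25 + C

Let I denote the integral. Integrate by parts with u = sin(4*t), dv = exp(3*t) dt, so v = exp(3*t)/3: I = exp(3*t)*sin(4*t)/3 − (4/3)·∫ exp(3*t)*cos(4*t) dt.
Apply parts again with u = cos(4*t), dv = exp(3*t) dt: ∫ exp(3*t)*cos(4*t) dt = exp(3*t)*cos(4*t)/3 + (4/3)·I. Substituting back brings back I: I = exp(3*t)*sin(4*t)/3 - 4*exp(3*t)*cos(4*t)/9 − (16/9)·I.
Solving for I: (1 + 16/9)·I equals the remaining terms, so I = (9/25)·(exp(3*t)*sin(4*t)/3 - 4*exp(3*t)*cos(4*t)/9).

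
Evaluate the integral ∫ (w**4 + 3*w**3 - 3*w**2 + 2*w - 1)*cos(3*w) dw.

w**4*sin(3*w)/3 + w**3*sin(3*w) + 4*w**3*cos(3*w)/9 - 13*w**2*sin(3*w)/9 + w**2*cos(3*w) - 26*w*cos(3*w)/27 - sin(3*w)/81 + C

Use integration by parts with u = w**4 + 3*w**3 - 3*w**2 + 2*w - 1, dv = cos(3*w) dw, so v = sin(3*w)/3.
Apply parts 4 times (tabular method): alternate signs, differentiate u down to 0, integrate dv up.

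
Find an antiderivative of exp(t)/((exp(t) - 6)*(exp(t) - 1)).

log(exp(t) - 6)/5 - log(exp(t) - 1)/5 + C

Let u = e^t, du = e^t dt.
The integral becomes ∫ du/((u-1)(u-6)); decompose into partial fractions.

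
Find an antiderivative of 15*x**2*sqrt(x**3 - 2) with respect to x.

Let u = x**3 - 2, so du = (3*x**2) dx.
Rewriting, the integral becomes 5·∫ √u du = 5·(2/3)u^(3/2).
Substituting back, u = x**3 - 2.

10*(x**3 - 2)**(3/2)/3 + C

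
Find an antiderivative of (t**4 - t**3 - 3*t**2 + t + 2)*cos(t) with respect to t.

t**4*sin(t) - t**3*sin(t) + 4*t**3*cos(t) - 15*t**2*sin(t) - 3*t**2*cos(t) + 7*t*sin(t) - 30*t*cos(t) + 32*sin(t) + 7*cos(t) + C

Use integration by parts with u = t**4 - t**3 - 3*t**2 + t + 2, dv = cos(t) dt, so v = sin(t).
Apply parts 4 times (tabular method): alternate signs, differentiate u down to 0, integrate dv up.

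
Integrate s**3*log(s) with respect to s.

s**4*log(s)/4 - s**4/16 + C

Use integration by parts with u = log(s), dv = s**3 ds.
Then du = 1/s ds and v = s**4/4.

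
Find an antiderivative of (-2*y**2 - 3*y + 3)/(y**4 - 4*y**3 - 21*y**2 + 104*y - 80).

-7*log(y - 4)/243 - log(y - 1)/27 + 16*log(y + 5)/243 + 41/(27*y - 108) + C

Factor the denominator: (y - 4)**2*(y - 1)*(y + 5).
Partial-fraction decomposition: 16/(243*(y + 5)) - 1/(27*(y - 1)) - 7/(243*(y - 4)) - 41/(27*(y - 4)**2).
Integrate each term; A/(y−a) gives A·log|y−a|; A/(y−a)² gives −A/(y−a).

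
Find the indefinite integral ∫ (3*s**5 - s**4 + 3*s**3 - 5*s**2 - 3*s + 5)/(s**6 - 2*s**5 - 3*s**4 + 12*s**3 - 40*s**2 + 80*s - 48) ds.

799*log(s - 2)/400 + log(s - 1)/10 + 461*log(s + 3)/650 + 201*log(s**2 + 4)/2080 + 249*atan(s/2)/520 - 83/(40*s - 80) + C

Factor the denominator: (s - 2)**2*(s - 1)*(s + 3)*(s**2 + 4).
Partial-fraction decomposition: 3*(67*s + 332)/(1040*(s**2 + 4)) + 461/(650*(s + 3)) + 1/(10*(s - 1)) + 799/(400*(s - 2)) + 83/(40*(s - 2)**2).
Integrate each term; A/(s−a) gives A·log|s−a|; the (Bs+D)/(s²+p²) term gives a log and an atan.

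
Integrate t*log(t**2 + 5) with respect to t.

t**2*log(t**2 + 5)/2 - t**2/2 + 5*log(t**2 + 5)/2 + C

Let u = t**2 + 5, so du = (2*t) dt.
The integral becomes (1/2)·∫ log(u) du; integrate by parts with u′=log(u), dv′=du.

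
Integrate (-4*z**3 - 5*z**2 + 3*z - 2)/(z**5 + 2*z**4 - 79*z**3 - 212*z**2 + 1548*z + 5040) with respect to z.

Factor the denominator: (z - 7)*(z - 6)*(z + 4)*(z + 5)*(z + 6).
Partial-fraction decomposition: 83/(39*(z + 6)) - 179/(66*(z + 5)) + 81/(110*(z + 4)) + 257/(330*(z - 6)) - 799/(858*(z - 7)).
Integrate each term: A/(z−a) contributes A·log|z−a|.

-799*log(z - 7)/858 + 257*log(z - 6)/330 + 81*log(z + 4)/110 - 179*log(z + 5)/66 + 83*log(z + 6)/39 + C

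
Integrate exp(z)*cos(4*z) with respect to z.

4*exp(z)*sin(4*z)/17 + exp(z)*cos(4*z)/17 + C

Let I denote the integral. Integrate by parts with u = cos(4*z), dv = exp(z) dz, so v = exp(z): I = exp(z)*cos(4*z) + 4·∫ exp(z)*sin(4*z) dz.
Apply parts again with u = sin(4*z), dv = exp(z) dz: ∫ exp(z)*sin(4*z) dz = exp(z)*sin(4*z) − 4·I. Substituting back brings back I: I = 4*exp(z)*sin(4*z) + exp(z)*cos(4*z) − 16·I.
Solving for I: (1 + 16)·I equals the remaining terms, so I = (1/17)·(4*exp(z)*sin(4*z) + exp(z)*cos(4*z)).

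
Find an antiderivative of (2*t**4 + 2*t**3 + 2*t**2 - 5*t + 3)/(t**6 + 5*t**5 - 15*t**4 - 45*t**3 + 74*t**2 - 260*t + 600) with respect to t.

Factor the denominator: (t - 3)*(t - 2)*(t + 5)**2*(t**2 + 4).
Partial-fraction decomposition: -(851*t - 10954)/(87464*(t**2 + 4)) - 3555/(26912*(t + 5)) + 77/(116*(t + 5)**2) - 1/(8*(t - 2)) + 111/(416*(t - 3)).
Integrate each term; A/(t−a) gives A·log|t−a|; the (Bt+D)/(t²+p²) term gives a log and an atan.

111*log(t - 3)/416 - log(t - 2)/8 - 3555*log(t + 5)/26912 - 851*log(t**2 + 4)/174928 + 5477*atan(t/2)/87464 - 77/(116*t + 580) + C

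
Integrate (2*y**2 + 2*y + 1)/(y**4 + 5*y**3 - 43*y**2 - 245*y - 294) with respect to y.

113*log(y - 7)/1260 - log(y + 2)/9 + 13*log(y + 3)/40 - 17*log(y + 7)/56 + C

Factor the denominator: (y - 7)*(y + 2)*(y + 3)*(y + 7).
Partial-fraction decomposition: -17/(56*(y + 7)) + 13/(40*(y + 3)) - 1/(9*(y + 2)) + 113/(1260*(y - 7)).
Integrate each term: A/(y−a) contributes A·log|y−a|.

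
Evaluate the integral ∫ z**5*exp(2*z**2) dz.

Let u = z², du = 2z dz; rewrite as (1/2)∫ u^2·exp(2u) du.
Now integrate by parts 2 times.

(2*z**4 - 2*z**2 + 1)*exp(2*z**2)/8 + C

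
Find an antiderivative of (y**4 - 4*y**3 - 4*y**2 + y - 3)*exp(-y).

Use integration by parts with u = y**4 - 4*y**3 - 4*y**2 + y - 3, dv = exp(-y) dy, so v = -exp(-y).
Apply parts 4 times (tabular method): alternate signs, differentiate u down to 0, integrate dv up.

(-y**4 + 4*y**2 + 7*y + 10)*exp(-y) + C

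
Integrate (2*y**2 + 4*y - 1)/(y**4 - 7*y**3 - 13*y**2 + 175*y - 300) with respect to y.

Factor the denominator: (y - 5)*(y - 4)*(y - 3)*(y + 5).
Partial-fraction decomposition: -29/(720*(y + 5)) + 29/(16*(y - 3)) - 47/(9*(y - 4)) + 69/(20*(y - 5)).
Integrate each term: A/(y−a) contributes A·log|y−a|.

69*log(y - 5)/20 - 47*log(y - 4)/9 + 29*log(y - 3)/16 - 29*log(y + 5)/720 + C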